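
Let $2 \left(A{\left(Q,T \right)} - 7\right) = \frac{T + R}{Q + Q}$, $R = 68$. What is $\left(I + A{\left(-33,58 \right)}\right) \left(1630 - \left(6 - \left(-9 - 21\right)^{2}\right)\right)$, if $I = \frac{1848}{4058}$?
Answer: $\frac{366213470}{22319} \approx 16408.0$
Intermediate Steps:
$A{\left(Q,T \right)} = 7 + \frac{68 + T}{4 Q}$ ($A{\left(Q,T \right)} = 7 + \frac{\left(T + 68\right) \frac{1}{Q + Q}}{2} = 7 + \frac{\left(68 + T\right) \frac{1}{2 Q}}{2} = 7 + \frac{\frac{1}{2} \frac{1}{Q} \left(68 + T\right)}{2} = 7 + \frac{68 + T}{4 Q}$)
$I = \frac{924}{2029}$ ($I = 1848 \cdot \frac{1}{4058} = \frac{924}{2029} \approx 0.4554$)
$\left(I + A{\left(-33,58 \right)}\right) \left(1630 - \left(6 - \left(-9 - 21\right)^{2}\right)\right) = \left(\frac{924}{2029} + \frac{68 + 58 + 28 \left(-33\right)}{4 \left(-33\right)}\right) \left(1630 - \left(6 - \left(-9 - 21\right)^{2}\right)\right) = \left(\frac{924}{2029} + \frac{1}{4} \left(- \frac{1}{33}\right) \left(68 + 58 - 924\right)\right) \left(1630 - \left(6 - \left(-30\right)^{2}\right)\right) = \left(\frac{924}{2029} + \frac{1}{4} \left(- \frac{1}{33}\right) \left(-798\right)\right) \left(1630 + \left(-6 + 900\right)\right) = \left(\frac{924}{2029} + \frac{133}{22}\right) \left(1630 + 894\right) = \frac{290185}{44638} \cdot 2524 = \frac{366213470}{22319}$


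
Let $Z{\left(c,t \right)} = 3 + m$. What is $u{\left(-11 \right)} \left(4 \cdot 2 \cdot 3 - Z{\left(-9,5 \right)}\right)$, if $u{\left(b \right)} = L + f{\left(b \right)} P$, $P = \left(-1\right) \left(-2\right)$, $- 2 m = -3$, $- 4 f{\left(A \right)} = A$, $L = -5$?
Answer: $\frac{39}{4} \approx 9.75$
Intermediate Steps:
$f{\left(A \right)} = - \frac{A}{4}$
$m = \frac{3}{2}$ ($m = \left(- \frac{1}{2}\right) \left(-3\right) = \frac{3}{2} \approx 1.5$)
$P = 2$
$Z{\left(c,t \right)} = \frac{9}{2}$ ($Z{\left(c,t \right)} = 3 + \frac{3}{2} = \frac{9}{2}$)
$u{\left(b \right)} = -5 - \frac{b}{2}$ ($u{\left(b \right)} = -5 + - \frac{b}{4} \cdot 2 = -5 - \frac{b}{2}$)
$u{\left(-11 \right)} \left(4 \cdot 2 \cdot 3 - Z{\left(-9,5 \right)}\right) = \left(-5 - - \frac{11}{2}\right) \left(4 \cdot 2 \cdot 3 - \frac{9}{2}\right) = \left(-5 + \frac{11}{2}\right) \left(8 \cdot 3 - \frac{9}{2}\right) = \frac{24 - \frac{9}{2}}{2} = \frac{1}{2} \cdot \frac{39}{2} = \frac{39}{4}$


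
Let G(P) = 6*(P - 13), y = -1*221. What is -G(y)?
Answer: 1404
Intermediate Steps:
y = -221
G(P) = -78 + 6*P (G(P) = 6*(-13 + P) = -78 + 6*P)
-G(y) = -(-78 + 6*(-221)) = -(-78 - 1326) = -1*(-1404) = 1404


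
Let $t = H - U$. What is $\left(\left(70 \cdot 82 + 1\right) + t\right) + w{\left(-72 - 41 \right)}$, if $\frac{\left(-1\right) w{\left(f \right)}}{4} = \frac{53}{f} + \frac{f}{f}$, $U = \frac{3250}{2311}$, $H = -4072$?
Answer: $\frac{434925777}{261143} \approx 1665.5$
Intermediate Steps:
$U = \frac{3250}{2311}$ ($U = 3250 \cdot \frac{1}{2311} = \frac{3250}{2311} \approx 1.4063$)
$w{\left(f \right)} = -4 - \frac{212}{f}$ ($w{\left(f \right)} = - 4 \left(\frac{53}{f} + \frac{f}{f}\right) = - 4 \left(\frac{53}{f} + 1\right) = - 4 \left(1 + \frac{53}{f}\right) = -4 - \frac{212}{f}$)
$t = - \frac{9413642}{2311}$ ($t = -4072 - \frac{3250}{2311} = - \frac{9413642}{2311} \approx -4073.4$)
$\left(\left(70 \cdot 82 + 1\right) + t\right) + w{\left(-72 - 41 \right)} = \left(\left(70 \cdot 82 + 1\right) - \frac{9413642}{2311}\right) - \left(4 + \frac{212}{-72 - 41}\right) = \left(\left(5740 + 1\right) - \frac{9413642}{2311}\right) - \left(4 + \frac{212}{-72 - 41}\right) = \left(5741 - \frac{9413642}{2311}\right) - \left(4 + \frac{212}{-113}\right) = \frac{3853809}{2311} - \frac{240}{113} = \frac{434925777}{261143}$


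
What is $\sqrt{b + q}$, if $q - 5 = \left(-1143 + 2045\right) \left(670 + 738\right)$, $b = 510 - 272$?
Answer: $\sqrt{1270259} \approx 1127.1$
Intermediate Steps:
$b = 238$
$q = 1270021$ ($q = 5 + \left(-1143 + 2045\right) \left(670 + 738\right) = 5 + 902 \cdot 1408 = 5 + 1270016 = 1270021$)
$\sqrt{b + q} = \sqrt{238 + 1270021} = \sqrt{1270259}$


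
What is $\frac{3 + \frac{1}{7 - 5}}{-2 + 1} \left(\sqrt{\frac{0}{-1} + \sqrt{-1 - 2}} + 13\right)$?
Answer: $- \frac{91}{2} - \frac{7 \sqrt[4]{3} \sqrt{i}}{2} \approx -48.757 - 3.2571 i$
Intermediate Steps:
$\frac{3 + \frac{1}{7 - 5}}{-2 + 1} \left(\sqrt{\frac{0}{-1} + \sqrt{-1 - 2}} + 13\right) = \frac{3 + \frac{1}{2}}{-1} \left(\sqrt{0 \left(-1\right) + \sqrt{-3}} + 13\right) = \left(3 + \frac{1}{2}\right) \left(-1\right) \left(\sqrt{0 + i \sqrt{3}} + 13\right) = \frac{7}{2} \left(-1\right) \left(\sqrt{i \sqrt{3}} + 13\right) = - \frac{7 \left(\sqrt[4]{3} \sqrt{i} + 13\right)}{2} = - \frac{7 \left(13 + \sqrt[4]{3} \sqrt{i}\right)}{2} = - \frac{91}{2} - \frac{7 \sqrt[4]{3} \sqrt{i}}{2}$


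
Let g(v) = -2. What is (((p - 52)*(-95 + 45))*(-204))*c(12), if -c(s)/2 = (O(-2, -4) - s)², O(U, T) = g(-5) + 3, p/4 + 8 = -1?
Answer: 217219200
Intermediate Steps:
p = -36 (p = -32 + 4*(-1) = -32 - 4 = -36)
O(U, T) = 1 (O(U, T) = -2 + 3 = 1)
c(s) = -2*(1 - s)²
(((p - 52)*(-95 + 45))*(-204))*c(12) = (((-36 - 52)*(-95 + 45))*(-204))*(-2*(-1 + 12)²) = (-88*(-50)*(-204))*(-2*11²) = (4400*(-204))*(-2*121) = -897600*(-242) = 217219200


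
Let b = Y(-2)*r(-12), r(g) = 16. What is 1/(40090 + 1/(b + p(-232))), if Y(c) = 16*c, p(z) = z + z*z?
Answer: 53080/2127977201 ≈ 2.4944e-5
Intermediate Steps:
p(z) = z + z²
b = -512 (b = (16*(-2))*16 = -32*16 = -512)
1/(40090 + 1/(b + p(-232))) = 1/(40090 + 1/(-512 - 232*(1 - 232))) = 1/(40090 + 1/(-512 - 232*(-231))) = 1/(40090 + 1/(-512 + 53592)) = 1/(40090 + 1/53080) = 1/(2127977201/53080) = 53080/2127977201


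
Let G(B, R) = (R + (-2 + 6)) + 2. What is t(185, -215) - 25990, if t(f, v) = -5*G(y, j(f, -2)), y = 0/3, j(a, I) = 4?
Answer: -26040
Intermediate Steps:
y = 0 (y = 0*(⅓) = 0)
G(B, R) = 6 + R (G(B, R) = (R + 4) + 2 = (4 + R) + 2 = 6 + R)
t(f, v) = -50 (t(f, v) = -5*(6 + 4) = -5*10 = -50)
t(185, -215) - 25990 = -50 - 25990 = -26040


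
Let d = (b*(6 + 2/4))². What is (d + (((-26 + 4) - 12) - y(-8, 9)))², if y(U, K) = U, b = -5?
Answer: 16982641/16 ≈ 1.0614e+6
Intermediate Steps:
d = 4225/4 (d = (-5*(6 + 2/4))² = (-5*(6 + 2*(¼)))² = (-5*(6 + ½))² = (-5*13/2)² = (-65/2)² = 4225/4 ≈ 1056.3)
(d + (((-26 + 4) - 12) - y(-8, 9)))² = (4225/4 + (((-26 + 4) - 12) - 1*(-8)))² = (4225/4 + ((-22 - 12) + 8))² = (4225/4 + (-34 + 8))² = (4225/4 - 26)² = (4121/4)² = 16982641/16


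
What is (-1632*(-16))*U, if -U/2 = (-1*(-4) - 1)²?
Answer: -470016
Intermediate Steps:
U = -18 (U = -2*(-1*(-4) - 1)² = -2*(4 - 1)² = -2*3² = -2*9 = -18)
(-1632*(-16))*U = -1632*(-16)*(-18) = -136*(-192)*(-18) = 26112*(-18) = -470016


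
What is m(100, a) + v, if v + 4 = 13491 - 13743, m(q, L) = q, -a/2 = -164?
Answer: -156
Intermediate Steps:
a = 328 (a = -2*(-164) = 328)
v = -256 (v = -4 + (13491 - 13743) = -4 - 252 = -256)
m(100, a) + v = 100 - 256 = -156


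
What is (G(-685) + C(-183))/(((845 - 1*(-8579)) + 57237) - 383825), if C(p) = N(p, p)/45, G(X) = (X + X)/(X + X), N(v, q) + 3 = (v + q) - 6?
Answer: 11/475746 ≈ 2.3122e-5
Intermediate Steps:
N(v, q) = -9 + q + v (N(v, q) = -3 + ((v + q) - 6) = -3 + ((q + v) - 6) = -3 + (-6 + q + v) = -9 + q + v)
G(X) = 1 (G(X) = (2*X)/((2*X)) = (2*X)*(1/(2*X)) = 1)
C(p) = -1/5 + 2*p/45 (C(p) = (-9 + p + p)/45 = (-9 + 2*p)*(1/45) = -1/5 + 2*p/45)
(G(-685) + C(-183))/(((845 - 1*(-8579)) + 57237) - 383825) = (1 + (-1/5 + (2/45)*(-183)))/(((845 - 1*(-8579)) + 57237) - 383825) = (1 + (-1/5 - 122/15))/(((845 + 8579) + 57237) - 383825) = (1 - 25/3)/((9424 + 57237) - 383825) = -22/(3*(66661 - 383825)) = -22/3/(-317164) = -22/3*(-1/317164) = 11/475746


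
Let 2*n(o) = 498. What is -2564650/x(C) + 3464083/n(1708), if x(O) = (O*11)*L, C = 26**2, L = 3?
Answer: 387061443/28054 ≈ 13797.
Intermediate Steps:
n(o) = 249 (n(o) = (1/2)*498 = 249)
C = 676
x(O) = 33*O (x(O) = (O*11)*3 = (11*O)*3 = 33*O)
-2564650/x(C) + 3464083/n(1708) = -2564650/(33*676) + 3464083/249 = -2564650/22308 + 3464083*(1/249) = -2564650*1/22308 + 3464083/249 = -116575/1014 + 3464083/249 = 387061443/28054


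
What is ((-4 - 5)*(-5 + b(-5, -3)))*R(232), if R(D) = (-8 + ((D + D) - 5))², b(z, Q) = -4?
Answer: 16475481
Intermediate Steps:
R(D) = (-13 + 2*D)² (R(D) = (-8 + (2*D - 5))² = (-8 + (-5 + 2*D))² = (-13 + 2*D)²)
((-4 - 5)*(-5 + b(-5, -3)))*R(232) = ((-4 - 5)*(-5 - 4))*(-13 + 2*232)² = (-9*(-9))*(-13 + 464)² = 81*451² = 81*203401 = 16475481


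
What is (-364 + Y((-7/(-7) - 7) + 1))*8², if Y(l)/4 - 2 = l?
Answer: -24064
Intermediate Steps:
Y(l) = 8 + 4*l
(-364 + Y((-7/(-7) - 7) + 1))*8² = (-364 + (8 + 4*((-7/(-7) - 7) + 1)))*8² = (-364 + (8 + 4*((-7*(-⅐) - 7) + 1)))*64 = (-364 + (8 + 4*((1 - 7) + 1)))*64 = (-364 + (8 + 4*(-6 + 1)))*64 = (-364 + (8 + 4*(-5)))*64 = (-364 + (8 - 20))*64 = (-364 - 12)*64 = -376*64 = -24064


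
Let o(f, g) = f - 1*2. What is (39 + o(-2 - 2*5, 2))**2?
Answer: 625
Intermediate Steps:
o(f, g) = -2 + f (o(f, g) = f - 2 = -2 + f)
(39 + o(-2 - 2*5, 2))**2 = (39 + (-2 + (-2 - 2*5)))**2 = (39 + (-2 + (-2 - 10)))**2 = (39 + (-2 - 12))**2 = (39 - 14)**2 = 25**2 = 625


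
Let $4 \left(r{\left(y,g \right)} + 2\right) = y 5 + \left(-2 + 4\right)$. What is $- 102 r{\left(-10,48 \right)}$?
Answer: $1428$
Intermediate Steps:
$r{\left(y,g \right)} = - \frac{3}{2} + \frac{5 y}{4}$ ($r{\left(y,g \right)} = -2 + \frac{y 5 + \left(-2 + 4\right)}{4} = -2 + \frac{5 y + 2}{4} = -2 + \frac{2 + 5 y}{4} = -2 + \left(\frac{1}{2} + \frac{5 y}{4}\right) = - \frac{3}{2} + \frac{5 y}{4}$)
$- 102 r{\left(-10,48 \right)} = - 102 \left(- \frac{3}{2} + \frac{5}{4} \left(-10\right)\right) = - 102 \left(- \frac{3}{2} - \frac{25}{2}\right) = \left(-102\right) \left(-14\right) = 1428$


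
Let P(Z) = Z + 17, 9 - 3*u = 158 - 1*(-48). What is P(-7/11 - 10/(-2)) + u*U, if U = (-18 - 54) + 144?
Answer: -51773/11 ≈ -4706.6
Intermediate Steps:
u = -197/3 (u = 3 - (158 - 1*(-48))/3 = 3 - (158 + 48)/3 = 3 - ⅓*206 = 3 - 206/3 = -197/3 ≈ -65.667)
P(Z) = 17 + Z
U = 72 (U = -72 + 144 = 72)
P(-7/11 - 10/(-2)) + u*U = (17 + (-7/11 - 10/(-2))) - 197/3*72 = (17 + (-7*1/11 - 10*(-½))) - 4728 = (17 + (-7/11 + 5)) - 4728 = (17 + 48/11) - 4728 = 235/11 - 4728 = -51773/11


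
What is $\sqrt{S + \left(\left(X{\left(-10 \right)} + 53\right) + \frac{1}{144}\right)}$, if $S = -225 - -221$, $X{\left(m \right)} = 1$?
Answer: $\frac{\sqrt{7201}}{12} \approx 7.0716$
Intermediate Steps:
$S = -4$ ($S = -225 + 221 = -4$)
$\sqrt{S + \left(\left(X{\left(-10 \right)} + 53\right) + \frac{1}{144}\right)} = \sqrt{-4 + \left(\left(1 + 53\right) + \frac{1}{144}\right)} = \sqrt{-4 + \left(54 + \frac{1}{144}\right)} = \sqrt{-4 + \frac{7777}{144}} = \sqrt{\frac{7201}{144}} = \frac{\sqrt{7201}}{12}$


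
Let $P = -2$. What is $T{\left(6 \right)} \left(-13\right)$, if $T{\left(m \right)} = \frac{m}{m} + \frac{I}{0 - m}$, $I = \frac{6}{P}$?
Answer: $- \frac{39}{2} \approx -19.5$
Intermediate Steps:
$I = -3$ ($I = \frac{6}{-2} = 6 \left(- \frac{1}{2}\right) = -3$)
$T{\left(m \right)} = 1 + \frac{3}{m}$ ($T{\left(m \right)} = \frac{m}{m} - \frac{3}{0 - m} = 1 - \frac{3}{\left(-1\right) m} = 1 - 3 \left(- \frac{1}{m}\right) = 1 + \frac{3}{m}$)
$T{\left(6 \right)} \left(-13\right) = \frac{3 + 6}{6} \left(-13\right) = \frac{1}{6} \cdot 9 \left(-13\right) = \frac{3}{2} \left(-13\right) = - \frac{39}{2}$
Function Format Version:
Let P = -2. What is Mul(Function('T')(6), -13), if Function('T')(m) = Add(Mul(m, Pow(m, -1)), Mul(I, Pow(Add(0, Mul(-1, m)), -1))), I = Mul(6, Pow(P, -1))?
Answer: Rational(-39, 2) ≈ -19.500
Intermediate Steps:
I = -3 (I = Mul(6, Pow(-2, -1)) = Mul(6, Rational(-1, 2)) = -3)
Function('T')(m) = Add(1, Mul(3, Pow(m, -1))) (Function('T')(m) = Add(Mul(m, Pow(m, -1)), Mul(-3, Pow(Add(0, Mul(-1, m)), -1))) = Add(1, Mul(-3, Pow(Mul(-1, m), -1))) = Add(1, Mul(-3, Mul(-1, Pow(m, -1)))) = Add(1, Mul(3, Pow(m, -1))))
Mul(Function('T')(6), -13) = Mul(Mul(Pow(6, -1), Add(3, 6)), -13) = Mul(Mul(Rational(1, 6), 9), -13) = Mul(Rational(3, 2), -13) = Rational(-39, 2)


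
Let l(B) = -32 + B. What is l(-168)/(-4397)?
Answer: 200/4397 ≈ 0.045486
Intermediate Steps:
l(-168)/(-4397) = (-32 - 168)/(-4397) = -200*(-1/4397) = 200/4397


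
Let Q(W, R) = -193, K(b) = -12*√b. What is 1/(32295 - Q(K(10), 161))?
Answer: 1/32488 ≈ 3.0781e-5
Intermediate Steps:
1/(32295 - Q(K(10), 161)) = 1/(32295 - 1*(-193)) = 1/(32295 + 193) = 1/32488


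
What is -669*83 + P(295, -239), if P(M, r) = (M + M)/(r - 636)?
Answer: -9717343/175 ≈ -55528.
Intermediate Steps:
P(M, r) = 2*M/(-636 + r) (P(M, r) = (2*M)/(-636 + r) = 2*M/(-636 + r))
-669*83 + P(295, -239) = -669*83 + 2*295/(-636 - 239) = -55527 + 2*295/(-875) = -55527 + 2*295*(-1/875) = -55527 - 118/175 = -9717343/175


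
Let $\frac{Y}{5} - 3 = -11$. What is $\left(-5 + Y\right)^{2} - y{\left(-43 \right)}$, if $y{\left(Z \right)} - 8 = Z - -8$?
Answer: $2052$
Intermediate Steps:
$Y = -40$ ($Y = 15 + 5 \left(-11\right) = 15 - 55 = -40$)
$y{\left(Z \right)} = 16 + Z$ ($y{\left(Z \right)} = 8 + \left(Z - -8\right) = 8 + \left(Z + 8\right) = 8 + \left(8 + Z\right) = 16 + Z$)
$\left(-5 + Y\right)^{2} - y{\left(-43 \right)} = \left(-5 - 40\right)^{2} - \left(16 - 43\right) = \left(-45\right)^{2} - -27 = 2025 + 27 = 2052$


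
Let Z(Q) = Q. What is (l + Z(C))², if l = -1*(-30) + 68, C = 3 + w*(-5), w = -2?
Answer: 12321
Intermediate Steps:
C = 13 (C = 3 - 2*(-5) = 3 + 10 = 13)
l = 98 (l = 30 + 68 = 98)
(l + Z(C))² = (98 + 13)² = 111² = 12321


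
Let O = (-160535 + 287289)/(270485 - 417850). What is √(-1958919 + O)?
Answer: I*√42540771924976985/147365 ≈ 1399.6*I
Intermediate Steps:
O = -126754/147365 (O = 126754/(-147365) = 126754*(-1/147365) = -126754/147365 ≈ -0.86014)
√(-1958919 + O) = √(-1958919 - 126754/147365) = √(-288676225189/147365) = I*√42540771924976985/147365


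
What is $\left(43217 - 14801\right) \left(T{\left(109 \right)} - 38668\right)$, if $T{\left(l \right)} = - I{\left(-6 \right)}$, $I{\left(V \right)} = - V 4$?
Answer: $-1099471872$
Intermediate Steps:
$I{\left(V \right)} = - 4 V$
$T{\left(l \right)} = -24$ ($T{\left(l \right)} = - \left(-4\right) \left(-6\right) = \left(-1\right) 24 = -24$)
$\left(43217 - 14801\right) \left(T{\left(109 \right)} - 38668\right) = \left(43217 - 14801\right) \left(-24 - 38668\right) = \left(43217 - 14801\right) \left(-38692\right) = 28416 \left(-38692\right) = -1099471872$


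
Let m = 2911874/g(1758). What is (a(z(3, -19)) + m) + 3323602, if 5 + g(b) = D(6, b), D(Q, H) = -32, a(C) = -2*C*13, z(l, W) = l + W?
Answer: 120076792/37 ≈ 3.2453e+6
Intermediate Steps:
z(l, W) = W + l
a(C) = -26*C
g(b) = -37 (g(b) = -5 - 32 = -37)
m = -2911874/37 (m = 2911874/(-37) = 2911874*(-1/37) = -2911874/37 ≈ -78699.)
(a(z(3, -19)) + m) + 3323602 = (-26*(-19 + 3) - 2911874/37) + 3323602 = (-26*(-16) - 2911874/37) + 3323602 = (416 - 2911874/37) + 3323602 = -2896482/37 + 3323602 = 120076792/37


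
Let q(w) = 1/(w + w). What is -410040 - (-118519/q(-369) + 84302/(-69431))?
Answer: -6101392207420/69431 ≈ -8.7877e+7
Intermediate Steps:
q(w) = 1/(2*w)
-410040 - (-118519/q(-369) + 84302/(-69431)) = -410040 - (-118519/((½)/(-369)) + 84302/(-69431)) = -410040 - (-118519/((½)*(-1/369)) + 84302*(-1/69431)) = -410040 - (-118519/(-1/738) - 84302/69431) = -410040 - (-118519*(-738) - 84302/69431) = -410040 - (87467022 - 84302/69431) = -410040 - 1*6072922720180/69431 = -410040 - 6072922720180/69431 = -6101392207420/69431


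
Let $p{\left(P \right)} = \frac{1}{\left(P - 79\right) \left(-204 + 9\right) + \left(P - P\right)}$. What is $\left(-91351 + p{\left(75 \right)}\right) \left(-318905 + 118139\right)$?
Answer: $\frac{2384222699119}{130} \approx 1.834 \cdot 10^{10}$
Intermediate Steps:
$p{\left(P \right)} = \frac{1}{15405 - 195 P}$ ($p{\left(P \right)} = \frac{1}{\left(-79 + P\right) \left(-195\right) + 0} = \frac{1}{\left(15405 - 195 P\right) + 0} = \frac{1}{15405 - 195 P}$)
$\left(-91351 + p{\left(75 \right)}\right) \left(-318905 + 118139\right) = \left(-91351 - \frac{1}{-15405 + 195 \cdot 75}\right) \left(-318905 + 118139\right) = \left(-91351 - \frac{1}{-15405 + 14625}\right) \left(-200766\right) = \left(-91351 - \frac{1}{-780}\right) \left(-200766\right) = \left(-91351 - - \frac{1}{780}\right) \left(-200766\right) = \left(-91351 + \frac{1}{780}\right) \left(-200766\right) = \left(- \frac{71253779}{780}\right) \left(-200766\right) = \frac{2384222699119}{130}$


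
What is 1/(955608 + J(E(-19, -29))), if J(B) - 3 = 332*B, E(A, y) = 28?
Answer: 1/964907 ≈ 1.0364e-6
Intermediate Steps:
J(B) = 3 + 332*B
1/(955608 + J(E(-19, -29))) = 1/(955608 + (3 + 332*28)) = 1/(955608 + (3 + 9296)) = 1/(955608 + 9299) = 1/964907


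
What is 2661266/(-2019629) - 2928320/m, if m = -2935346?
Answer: -948808257378/2964154953317 ≈ -0.32009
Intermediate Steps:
2661266/(-2019629) - 2928320/m = 2661266/(-2019629) - 2928320/(-2935346) = 2661266*(-1/2019629) - 2928320*(-1/2935346) = -2661266/2019629 + 1464160/1467673 = -948808257378/2964154953317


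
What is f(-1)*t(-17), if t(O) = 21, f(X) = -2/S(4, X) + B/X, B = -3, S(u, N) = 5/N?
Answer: 357/5 ≈ 71.400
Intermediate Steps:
f(X) = -3/X - 2*X/5 (f(X) = -2*X/5 - 3/X = -3/X - 2*X/5)
f(-1)*t(-17) = (-3/(-1) - ⅖*(-1))*21 = (-3*(-1) + ⅖)*21 = (3 + ⅖)*21 = (17/5)*21 = 357/5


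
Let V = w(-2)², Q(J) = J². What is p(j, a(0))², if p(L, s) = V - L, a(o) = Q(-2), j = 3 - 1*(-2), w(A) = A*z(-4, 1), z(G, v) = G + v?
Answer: 961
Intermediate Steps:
w(A) = -3*A (w(A) = A*(-4 + 1) = A*(-3) = -3*A)
j = 5 (j = 3 + 2 = 5)
a(o) = 4 (a(o) = (-2)² = 4)
V = 36 (V = (-3*(-2))² = 6² = 36)
p(L, s) = 36 - L
p(j, a(0))² = (36 - 1*5)² = (36 - 5)² = 31² = 961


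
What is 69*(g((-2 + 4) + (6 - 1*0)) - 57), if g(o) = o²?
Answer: 483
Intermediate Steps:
69*(g((-2 + 4) + (6 - 1*0)) - 57) = 69*(((-2 + 4) + (6 - 1*0))² - 57) = 69*((2 + (6 + 0))² - 57) = 69*((2 + 6)² - 57) = 69*(8² - 57) = 69*(64 - 57) = 69*7 = 483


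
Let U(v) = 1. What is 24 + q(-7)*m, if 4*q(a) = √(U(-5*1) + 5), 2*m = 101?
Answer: 24 + 101*√6/8 ≈ 54.925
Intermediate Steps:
m = 101/2 (m = (½)*101 = 101/2 ≈ 50.500)
q(a) = √6/4 (q(a) = √(1 + 5)/4 = √6/4)
24 + q(-7)*m = 24 + (√6/4)*(101/2) = 24 + 101*√6/8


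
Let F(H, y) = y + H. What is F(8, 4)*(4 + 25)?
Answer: 348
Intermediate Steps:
F(H, y) = H + y
F(8, 4)*(4 + 25) = (8 + 4)*(4 + 25) = 12*29 = 348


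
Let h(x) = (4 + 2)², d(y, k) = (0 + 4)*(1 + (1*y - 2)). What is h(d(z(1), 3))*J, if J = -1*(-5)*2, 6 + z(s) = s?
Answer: 360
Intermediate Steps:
z(s) = -6 + s
d(y, k) = -4 + 4*y (d(y, k) = 4*(1 + (y - 2)) = 4*(1 + (-2 + y)) = 4*(-1 + y) = -4 + 4*y)
h(x) = 36 (h(x) = 6² = 36)
J = 10 (J = 5*2 = 10)
h(d(z(1), 3))*J = 36*10 = 360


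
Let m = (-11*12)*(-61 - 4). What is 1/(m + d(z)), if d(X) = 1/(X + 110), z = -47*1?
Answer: 63/540541 ≈ 0.00011655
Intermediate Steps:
z = -47
d(X) = 1/(110 + X)
m = 8580 (m = -132*(-65) = 8580)
1/(m + d(z)) = 1/(8580 + 1/(110 - 47)) = 1/(8580 + 1/63) = 1/(540541/63) = 63/540541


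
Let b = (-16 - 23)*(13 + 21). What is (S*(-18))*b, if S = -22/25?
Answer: -525096/25 ≈ -21004.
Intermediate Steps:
b = -1326 (b = -39*34 = -1326)
S = -22/25 (S = -22*1/25 = -22/25 ≈ -0.88000)
(S*(-18))*b = -22/25*(-18)*(-1326) = (396/25)*(-1326) = -525096/25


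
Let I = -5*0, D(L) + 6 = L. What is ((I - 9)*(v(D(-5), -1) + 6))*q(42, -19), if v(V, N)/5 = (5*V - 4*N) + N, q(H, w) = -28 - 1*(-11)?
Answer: -38862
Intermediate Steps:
q(H, w) = -17 (q(H, w) = -28 + 11 = -17)
D(L) = -6 + L
v(V, N) = -15*N + 25*V (v(V, N) = 5*((5*V - 4*N) + N) = 5*((-4*N + 5*V) + N) = 5*(-3*N + 5*V) = -15*N + 25*V)
I = 0
((I - 9)*(v(D(-5), -1) + 6))*q(42, -19) = ((0 - 9)*((-15*(-1) + 25*(-6 - 5)) + 6))*(-17) = -9*((15 + 25*(-11)) + 6)*(-17) = -9*((15 - 275) + 6)*(-17) = -9*(-260 + 6)*(-17) = -9*(-254)*(-17) = 2286*(-17) = -38862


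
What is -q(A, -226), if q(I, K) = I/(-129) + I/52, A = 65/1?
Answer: -385/516 ≈ -0.74612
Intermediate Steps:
A = 65 (A = 65*1 = 65)
q(I, K) = 77*I/6708 (q(I, K) = I*(-1/129) + I*(1/52) = -I/129 + I/52 = 77*I/6708)
-q(A, -226) = -77*65/6708 = -1*385/516 = -385/516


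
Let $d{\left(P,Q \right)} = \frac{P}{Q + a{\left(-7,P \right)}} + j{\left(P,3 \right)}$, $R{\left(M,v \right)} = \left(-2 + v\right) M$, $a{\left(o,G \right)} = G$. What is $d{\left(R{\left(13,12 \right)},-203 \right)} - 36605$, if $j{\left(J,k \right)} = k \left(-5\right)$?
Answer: $- \frac{2673390}{73} \approx -36622.0$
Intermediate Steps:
$R{\left(M,v \right)} = M \left(-2 + v\right)$
$j{\left(J,k \right)} = - 5 k$
$d{\left(P,Q \right)} = -15 + \frac{P}{P + Q}$ ($d{\left(P,Q \right)} = \frac{P}{Q + P} - 15 = \frac{P}{P + Q} - 15 = -15 + \frac{P}{P + Q}$)
$d{\left(R{\left(13,12 \right)},-203 \right)} - 36605 = \frac{\left(-15\right) \left(-203\right) - 14 \cdot 13 \left(-2 + 12\right)}{13 \left(-2 + 12\right) - 203} - 36605 = \frac{3045 - 14 \cdot 13 \cdot 10}{13 \cdot 10 - 203} - 36605 = \frac{3045 - 1820}{130 - 203} - 36605 = \frac{3045 - 1820}{-73} - 36605 = \left(- \frac{1}{73}\right) 1225 - 36605 = - \frac{1225}{73} - 36605 = - \frac{2673390}{73}$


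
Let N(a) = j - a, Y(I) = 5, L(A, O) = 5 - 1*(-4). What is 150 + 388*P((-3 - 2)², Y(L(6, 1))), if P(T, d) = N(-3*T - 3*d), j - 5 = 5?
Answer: 38950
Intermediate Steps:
j = 10 (j = 5 + 5 = 10)
L(A, O) = 9 (L(A, O) = 5 + 4 = 9)
N(a) = 10 - a
P(T, d) = 10 + 3*T + 3*d (P(T, d) = 10 - (-3*T - 3*d) = 10 + (3*T + 3*d) = 10 + 3*T + 3*d)
150 + 388*P((-3 - 2)², Y(L(6, 1))) = 150 + 388*(10 + 3*(-3 - 2)² + 3*5) = 150 + 388*(10 + 3*(-5)² + 15) = 150 + 388*(10 + 3*25 + 15) = 150 + 388*(10 + 75 + 15) = 150 + 388*100 = 150 + 38800 = 38950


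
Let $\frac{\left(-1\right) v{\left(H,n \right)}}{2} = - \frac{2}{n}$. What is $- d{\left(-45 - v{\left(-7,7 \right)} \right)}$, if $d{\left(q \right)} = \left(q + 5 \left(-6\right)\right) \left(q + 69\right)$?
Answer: $\frac{86756}{49} \approx 1770.5$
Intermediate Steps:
$v{\left(H,n \right)} = \frac{4}{n}$ ($v{\left(H,n \right)} = - 2 \left(- \frac{2}{n}\right) = \frac{4}{n}$)
$d{\left(q \right)} = \left(-30 + q\right) \left(69 + q\right)$ ($d{\left(q \right)} = \left(q - 30\right) \left(69 + q\right) = \left(-30 + q\right) \left(69 + q\right)$)
$- d{\left(-45 - v{\left(-7,7 \right)} \right)} = - (-2070 + \left(-45 - \frac{4}{7}\right)^{2} + 39 \left(-45 - \frac{4}{7}\right)) = - (-2070 + \left(- \frac{319}{7}\right)^{2} + 39 \left(- \frac{319}{7}\right)) = - (-2070 + \frac{101761}{49} - \frac{12441}{7}) = \left(-1\right) \left(- \frac{86756}{49}\right) = \frac{86756}{49}$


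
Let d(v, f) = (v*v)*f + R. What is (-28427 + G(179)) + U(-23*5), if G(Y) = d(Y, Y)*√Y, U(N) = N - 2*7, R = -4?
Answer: -28556 + 5735335*√179 ≈ 7.6705e+7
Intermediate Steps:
d(v, f) = -4 + f*v² (d(v, f) = (v*v)*f - 4 = v²*f - 4 = f*v² - 4 = -4 + f*v²)
U(N) = -14 + N (U(N) = N - 14 = -14 + N)
G(Y) = √Y*(-4 + Y³) (G(Y) = (-4 + Y*Y²)*√Y = (-4 + Y³)*√Y = √Y*(-4 + Y³))
(-28427 + G(179)) + U(-23*5) = (-28427 + √179*(-4 + 179³)) + (-14 - 23*5) = (-28427 + √179*(-4 + 5735339)) + (-14 - 115) = (-28427 + √179*5735335) - 129 = (-28427 + 5735335*√179) - 129 = -28556 + 5735335*√179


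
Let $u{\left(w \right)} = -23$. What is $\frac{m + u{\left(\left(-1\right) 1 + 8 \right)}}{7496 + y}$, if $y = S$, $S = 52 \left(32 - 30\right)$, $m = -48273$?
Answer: $- \frac{6037}{950} \approx -6.3547$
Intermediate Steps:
$S = 104$ ($S = 52 \cdot 2 = 104$)
$y = 104$
$\frac{m + u{\left(\left(-1\right) 1 + 8 \right)}}{7496 + y} = \frac{-48273 - 23}{7496 + 104} = - \frac{48296}{7600} = \left(-48296\right) \frac{1}{7600} = - \frac{6037}{950}$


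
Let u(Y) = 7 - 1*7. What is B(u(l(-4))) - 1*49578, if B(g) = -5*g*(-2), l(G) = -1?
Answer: -49578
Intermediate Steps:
u(Y) = 0 (u(Y) = 7 - 7 = 0)
B(g) = 10*g
B(u(l(-4))) - 1*49578 = 10*0 - 1*49578 = 0 - 49578 = -49578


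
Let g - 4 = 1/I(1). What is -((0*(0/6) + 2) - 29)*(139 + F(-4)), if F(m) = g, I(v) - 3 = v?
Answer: 15471/4 ≈ 3867.8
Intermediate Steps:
I(v) = 3 + v
g = 17/4 (g = 4 + 1/(3 + 1) = 4 + 1/4 = 4 + ¼ = 17/4 ≈ 4.2500)
F(m) = 17/4
-((0*(0/6) + 2) - 29)*(139 + F(-4)) = -((0*(0/6) + 2) - 29)*(139 + 17/4) = -((0*(0*(⅙)) + 2) - 29)*573/4 = -((0*0 + 2) - 29)*573/4 = -((0 + 2) - 29)*573/4 = -(2 - 29)*573/4 = -(-27)*573/4 = -1*(-15471/4) = 15471/4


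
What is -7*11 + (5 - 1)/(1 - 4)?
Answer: -235/3 ≈ -78.333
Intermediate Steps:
-7*11 + (5 - 1)/(1 - 4) = -77 + 4/(-3) = -77 + 4*(-1/3) = -77 - 4/3 = -235/3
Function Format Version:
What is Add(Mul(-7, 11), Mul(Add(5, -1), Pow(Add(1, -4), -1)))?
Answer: Rational(-235, 3) ≈ -78.333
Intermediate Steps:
Add(Mul(-7, 11), Mul(Add(5, -1), Pow(Add(1, -4), -1))) = Add(-77, Mul(4, Pow(-3, -1))) = Add(-77, Mul(4, Rational(-1, 3))) = Add(-77, Rational(-4, 3)) = Rational(-235, 3)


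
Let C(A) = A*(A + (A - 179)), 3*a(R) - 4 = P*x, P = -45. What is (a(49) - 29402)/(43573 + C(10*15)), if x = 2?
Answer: -88292/185169 ≈ -0.47682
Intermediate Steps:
a(R) = -86/3 (a(R) = 4/3 + (-45*2)/3 = 4/3 + (1/3)*(-90) = 4/3 - 30 = -86/3)
C(A) = A*(-179 + 2*A) (C(A) = A*(A + (-179 + A)) = A*(-179 + 2*A))
(a(49) - 29402)/(43573 + C(10*15)) = (-86/3 - 29402)/(43573 + (10*15)*(-179 + 2*(10*15))) = -88292/(3*(43573 + 150*(-179 + 2*150))) = -88292/(3*(43573 + 150*(-179 + 300))) = -88292/(3*(43573 + 150*121)) = -88292/(3*(43573 + 18150)) = -88292/3/61723 = -88292/3*1/61723 = -88292/185169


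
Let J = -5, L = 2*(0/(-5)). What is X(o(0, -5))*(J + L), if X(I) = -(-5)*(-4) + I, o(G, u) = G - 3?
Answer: 115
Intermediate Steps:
o(G, u) = -3 + G
X(I) = -20 + I (X(I) = -5*4 + I = -20 + I)
L = 0 (L = 2*(0*(-⅕)) = 2*0 = 0)
X(o(0, -5))*(J + L) = (-20 + (-3 + 0))*(-5 + 0) = (-20 - 3)*(-5) = -23*(-5) = 115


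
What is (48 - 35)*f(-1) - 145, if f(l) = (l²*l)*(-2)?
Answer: -119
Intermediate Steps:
f(l) = -2*l³ (f(l) = l³*(-2) = -2*l³)
(48 - 35)*f(-1) - 145 = (48 - 35)*(-2*(-1)³) - 145 = 13*(-2*(-1)) - 145 = 13*2 - 145 = 26 - 145 = -119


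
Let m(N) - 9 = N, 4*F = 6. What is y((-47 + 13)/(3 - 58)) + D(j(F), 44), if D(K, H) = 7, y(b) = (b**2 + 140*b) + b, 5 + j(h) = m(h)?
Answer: 286001/3025 ≈ 94.546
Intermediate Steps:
F = 3/2 (F = (1/4)*6 = 3/2 ≈ 1.5000)
m(N) = 9 + N
j(h) = 4 + h (j(h) = -5 + (9 + h) = 4 + h)
y(b) = b**2 + 141*b
y((-47 + 13)/(3 - 58)) + D(j(F), 44) = ((-47 + 13)/(3 - 58))*(141 + (-47 + 13)/(3 - 58)) + 7 = (-34/(-55))*(141 - 34/(-55)) + 7 = (-34*(-1/55))*(141 - 34*(-1/55)) + 7 = 34*(141 + 34/55)/55 + 7 = (34/55)*(7789/55) + 7 = 264826/3025 + 7 = 286001/3025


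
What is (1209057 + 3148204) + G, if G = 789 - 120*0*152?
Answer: 4358050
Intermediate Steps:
G = 789 (G = 789 + 0*152 = 789 + 0 = 789)
(1209057 + 3148204) + G = (1209057 + 3148204) + 789 = 4357261 + 789 = 4358050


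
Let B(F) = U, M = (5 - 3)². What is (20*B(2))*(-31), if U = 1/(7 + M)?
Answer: -620/11 ≈ -56.364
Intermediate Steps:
M = 4 (M = 2² = 4)
U = 1/11 (U = 1/(7 + 4) = 1/11 ≈ 0.090909)
B(F) = 1/11
(20*B(2))*(-31) = (20*(1/11))*(-31) = (20/11)*(-31) = -620/11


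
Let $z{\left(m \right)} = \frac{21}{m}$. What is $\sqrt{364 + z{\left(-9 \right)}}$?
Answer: $\frac{\sqrt{3255}}{3} \approx 19.018$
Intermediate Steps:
$\sqrt{364 + z{\left(-9 \right)}} = \sqrt{364 + \frac{21}{-9}} = \sqrt{364 + 21 \left(- \frac{1}{9}\right)} = \sqrt{364 - \frac{7}{3}} = \sqrt{\frac{1085}{3}} = \frac{\sqrt{3255}}{3}$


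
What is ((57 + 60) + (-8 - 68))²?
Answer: 1681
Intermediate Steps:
((57 + 60) + (-8 - 68))² = (117 - 76)² = 41² = 1681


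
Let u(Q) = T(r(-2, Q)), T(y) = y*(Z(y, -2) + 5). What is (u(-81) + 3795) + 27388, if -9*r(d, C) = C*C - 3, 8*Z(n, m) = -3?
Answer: 333755/12 ≈ 27813.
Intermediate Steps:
Z(n, m) = -3/8 (Z(n, m) = (⅛)*(-3) = -3/8)
r(d, C) = ⅓ - C²/9 (r(d, C) = -(C*C - 3)/9 = -(C² - 3)/9 = -(-3 + C²)/9 = ⅓ - C²/9)
T(y) = 37*y/8 (T(y) = y*(-3/8 + 5) = y*(37/8) = 37*y/8)
u(Q) = 37/24 - 37*Q²/72 (u(Q) = 37*(⅓ - Q²/9)/8 = 37/24 - 37*Q²/72)
(u(-81) + 3795) + 27388 = ((37/24 - 37/72*(-81)²) + 3795) + 27388 = ((37/24 - 37/72*6561) + 3795) + 27388 = ((37/24 - 26973/8) + 3795) + 27388 = (-40441/12 + 3795) + 27388 = 5099/12 + 27388 = 333755/12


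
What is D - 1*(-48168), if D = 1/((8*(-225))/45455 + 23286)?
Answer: 10196812344979/211692666 ≈ 48168.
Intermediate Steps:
D = 9091/211692666 (D = 1/(-1800*1/45455 + 23286) = 1/(-360/9091 + 23286) = 1/(211692666/9091) = 9091/211692666 ≈ 4.2944e-5)
D - 1*(-48168) = 9091/211692666 - 1*(-48168) = 9091/211692666 + 48168 = 10196812344979/211692666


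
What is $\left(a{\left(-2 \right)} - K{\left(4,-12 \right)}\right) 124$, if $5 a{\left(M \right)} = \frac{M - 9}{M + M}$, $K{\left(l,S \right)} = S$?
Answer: $\frac{7781}{5} \approx 1556.2$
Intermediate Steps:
$a{\left(M \right)} = \frac{-9 + M}{10 M}$ ($a{\left(M \right)} = \frac{\left(M - 9\right) \frac{1}{M + M}}{5} = \frac{\left(-9 + M\right) \frac{1}{2 M}}{5} = \frac{\frac{1}{2} \frac{1}{M} \left(-9 + M\right)}{5} = \frac{-9 + M}{10 M}$)
$\left(a{\left(-2 \right)} - K{\left(4,-12 \right)}\right) 124 = \left(\frac{-9 - 2}{10 \left(-2\right)} - -12\right) 124 = \left(\frac{1}{10} \left(- \frac{1}{2}\right) \left(-11\right) + 12\right) 124 = \left(\frac{11}{20} + 12\right) 124 = \frac{251}{20} \cdot 124 = \frac{7781}{5}$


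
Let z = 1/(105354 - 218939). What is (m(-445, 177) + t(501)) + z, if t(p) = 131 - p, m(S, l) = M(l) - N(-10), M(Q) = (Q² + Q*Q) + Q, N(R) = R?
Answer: 7096222874/113585 ≈ 62475.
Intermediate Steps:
M(Q) = Q + 2*Q² (M(Q) = (Q² + Q²) + Q = 2*Q² + Q = Q + 2*Q²)
z = -1/113585 (z = 1/(-113585) = -1/113585 ≈ -8.8040e-6)
m(S, l) = 10 + l*(1 + 2*l) (m(S, l) = l*(1 + 2*l) - 1*(-10) = l*(1 + 2*l) + 10 = 10 + l*(1 + 2*l))
(m(-445, 177) + t(501)) + z = ((10 + 177*(1 + 2*177)) + (131 - 1*501)) - 1/113585 = ((10 + 177*(1 + 354)) + (131 - 501)) - 1/113585 = ((10 + 177*355) - 370) - 1/113585 = ((10 + 62835) - 370) - 1/113585 = (62845 - 370) - 1/113585 = 62475 - 1/113585 = 7096222874/113585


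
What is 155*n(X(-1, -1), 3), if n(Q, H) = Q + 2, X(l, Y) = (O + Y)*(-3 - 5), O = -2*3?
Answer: 8990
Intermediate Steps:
O = -6
X(l, Y) = 48 - 8*Y (X(l, Y) = (-6 + Y)*(-3 - 5) = (-6 + Y)*(-8) = 48 - 8*Y)
n(Q, H) = 2 + Q
155*n(X(-1, -1), 3) = 155*(2 + (48 - 8*(-1))) = 155*(2 + (48 + 8)) = 155*(2 + 56) = 155*58 = 8990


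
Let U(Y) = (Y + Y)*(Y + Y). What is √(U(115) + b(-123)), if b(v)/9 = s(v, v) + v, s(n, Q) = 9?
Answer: √51874 ≈ 227.76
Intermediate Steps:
U(Y) = 4*Y² (U(Y) = (2*Y)*(2*Y) = 4*Y²)
b(v) = 81 + 9*v (b(v) = 9*(9 + v) = 81 + 9*v)
√(U(115) + b(-123)) = √(4*115² + (81 + 9*(-123))) = √(4*13225 + (81 - 1107)) = √(52900 - 1026) = √51874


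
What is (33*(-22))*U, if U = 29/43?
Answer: -21054/43 ≈ -489.63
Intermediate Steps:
U = 29/43 (U = 29*(1/43) = 29/43 ≈ 0.67442)
(33*(-22))*U = (33*(-22))*(29/43) = -726*29/43 = -21054/43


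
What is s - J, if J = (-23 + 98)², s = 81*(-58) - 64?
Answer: -10387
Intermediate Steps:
s = -4762 (s = -4698 - 64 = -4762)
J = 5625 (J = 75² = 5625)
s - J = -4762 - 1*5625 = -4762 - 5625 = -10387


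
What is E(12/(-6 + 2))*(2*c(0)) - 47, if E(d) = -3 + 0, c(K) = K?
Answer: -47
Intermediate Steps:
E(d) = -3
E(12/(-6 + 2))*(2*c(0)) - 47 = -6*0 - 47 = -3*0 - 47 = 0 - 47 = -47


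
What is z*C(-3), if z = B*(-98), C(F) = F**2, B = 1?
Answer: -882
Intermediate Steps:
z = -98 (z = 1*(-98) = -98)
z*C(-3) = -98*(-3)**2 = -98*9 = -882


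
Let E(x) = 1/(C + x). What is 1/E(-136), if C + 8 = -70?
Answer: -214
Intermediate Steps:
C = -78 (C = -8 - 70 = -78)
E(x) = 1/(-78 + x)
1/E(-136) = 1/(1/(-78 - 136)) = 1/(1/(-214)) = 1/(-1/214) = -214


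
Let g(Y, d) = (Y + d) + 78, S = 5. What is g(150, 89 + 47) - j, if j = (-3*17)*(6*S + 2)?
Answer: 1996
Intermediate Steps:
g(Y, d) = 78 + Y + d
j = -1632 (j = (-3*17)*(6*5 + 2) = -51*(30 + 2) = -51*32 = -1632)
g(150, 89 + 47) - j = (78 + 150 + (89 + 47)) - 1*(-1632) = (78 + 150 + 136) + 1632 = 364 + 1632 = 1996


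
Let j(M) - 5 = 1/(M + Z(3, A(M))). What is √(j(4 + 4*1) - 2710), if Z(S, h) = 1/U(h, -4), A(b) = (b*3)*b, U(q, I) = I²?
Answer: 7*I*√918609/129 ≈ 52.008*I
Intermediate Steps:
A(b) = 3*b² (A(b) = (3*b)*b = 3*b²)
Z(S, h) = 1/16 (Z(S, h) = 1/((-4)²) = 1/16)
j(M) = 5 + 1/(1/16 + M) (j(M) = 5 + 1/(M + 1/16) = 5 + 1/(1/16 + M))
√(j(4 + 4*1) - 2710) = √((21 + 80*(4 + 4*1))/(1 + 16*(4 + 4*1)) - 2710) = √((21 + 80*(4 + 4))/(1 + 16*(4 + 4)) - 2710) = √((21 + 80*8)/(1 + 16*8) - 2710) = √((21 + 640)/(1 + 128) - 2710) = √(661/129 - 2710) = √(-348929/129) = 7*I*√918609/129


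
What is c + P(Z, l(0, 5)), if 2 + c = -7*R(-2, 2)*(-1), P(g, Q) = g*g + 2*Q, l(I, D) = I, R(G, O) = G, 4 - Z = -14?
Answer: 308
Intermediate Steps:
Z = 18 (Z = 4 - 1*(-14) = 4 + 14 = 18)
P(g, Q) = g² + 2*Q
c = -16 (c = -2 - 7*(-2)*(-1) = -2 + 14*(-1) = -2 - 14 = -16)
c + P(Z, l(0, 5)) = -16 + (18² + 2*0) = -16 + (324 + 0) = -16 + 324 = 308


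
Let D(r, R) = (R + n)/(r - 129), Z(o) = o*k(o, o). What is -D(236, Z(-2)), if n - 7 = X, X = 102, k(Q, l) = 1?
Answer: -1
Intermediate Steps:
n = 109 (n = 7 + 102 = 109)
Z(o) = o (Z(o) = o*1 = o)
D(r, R) = (109 + R)/(-129 + r) (D(r, R) = (R + 109)/(r - 129) = (109 + R)/(-129 + r))
-D(236, Z(-2)) = -(109 - 2)/(-129 + 236) = -107/107 = -1*1 = -1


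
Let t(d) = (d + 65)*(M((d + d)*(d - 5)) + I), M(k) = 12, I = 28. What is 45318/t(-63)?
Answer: 22659/40 ≈ 566.47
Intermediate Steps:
t(d) = 2600 + 40*d (t(d) = (d + 65)*(12 + 28) = (65 + d)*40 = 2600 + 40*d)
45318/t(-63) = 45318/(2600 + 40*(-63)) = 45318/(2600 - 2520) = 45318/80 = 45318*(1/80) = 22659/40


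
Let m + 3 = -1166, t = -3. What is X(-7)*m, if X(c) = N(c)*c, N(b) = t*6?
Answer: -147294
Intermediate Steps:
N(b) = -18 (N(b) = -3*6 = -18)
X(c) = -18*c
m = -1169 (m = -3 - 1166 = -1169)
X(-7)*m = -18*(-7)*(-1169) = 126*(-1169) = -147294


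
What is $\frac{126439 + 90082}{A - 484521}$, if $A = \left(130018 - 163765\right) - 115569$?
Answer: $- \frac{216521}{633837} \approx -0.3416$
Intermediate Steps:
$A = -149316$ ($A = -33747 - 115569 = -149316$)
$\frac{126439 + 90082}{A - 484521} = \frac{126439 + 90082}{-149316 - 484521} = \frac{216521}{-633837} = 216521 \left(- \frac{1}{633837}\right) = - \frac{216521}{633837}$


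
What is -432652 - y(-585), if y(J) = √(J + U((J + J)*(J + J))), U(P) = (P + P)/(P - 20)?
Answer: -432652 - 15*I*√3034567406/34222 ≈ -4.3265e+5 - 24.145*I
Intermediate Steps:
U(P) = 2*P/(-20 + P) (U(P) = (2*P)/(-20 + P) = 2*P/(-20 + P))
y(J) = √(J + 8*J²/(-20 + 4*J²)) (y(J) = √(J + 2*((J + J)*(J + J))/(-20 + (J + J)*(J + J))) = √(J + 2*((2*J)*(2*J))/(-20 + (2*J)*(2*J))) = √(J + 2*(4*J²)/(-20 + 4*J²)) = √(J + 8*J²/(-20 + 4*J²)))
-432652 - y(-585) = -432652 - √(-585*(-5 + (-585)² + 2*(-585))/(-5 + (-585)²)) = -432652 - √(-585*(-5 + 342225 - 1170)/(-5 + 342225)) = -432652 - √(-585*341050/342220) = -432652 - √(-585*1/342220*341050) = -432652 - √(-19951425/34222) = -432652 - 15*I*√3034567406/34222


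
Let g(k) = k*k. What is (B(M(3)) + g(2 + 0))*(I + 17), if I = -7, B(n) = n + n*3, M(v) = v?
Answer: 160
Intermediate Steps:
B(n) = 4*n (B(n) = n + 3*n = 4*n)
g(k) = k**2
(B(M(3)) + g(2 + 0))*(I + 17) = (4*3 + (2 + 0)**2)*(-7 + 17) = (12 + 2**2)*10 = (12 + 4)*10 = 16*10 = 160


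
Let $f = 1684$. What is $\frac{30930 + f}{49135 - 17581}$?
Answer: $\frac{16307}{15777} \approx 1.0336$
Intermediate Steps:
$\frac{30930 + f}{49135 - 17581} = \frac{30930 + 1684}{49135 - 17581} = \frac{32614}{31554} = 32614 \cdot \frac{1}{31554} = \frac{16307}{15777}$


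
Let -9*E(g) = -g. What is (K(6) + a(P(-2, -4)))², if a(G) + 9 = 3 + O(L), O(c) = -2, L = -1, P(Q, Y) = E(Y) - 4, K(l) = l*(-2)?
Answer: 400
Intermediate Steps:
K(l) = -2*l
E(g) = g/9 (E(g) = -(-1)*g/9 = g/9)
P(Q, Y) = -4 + Y/9 (P(Q, Y) = Y/9 - 4 = -4 + Y/9)
a(G) = -8 (a(G) = -9 + (3 - 2) = -9 + 1 = -8)
(K(6) + a(P(-2, -4)))² = (-2*6 - 8)² = (-12 - 8)² = (-20)² = 400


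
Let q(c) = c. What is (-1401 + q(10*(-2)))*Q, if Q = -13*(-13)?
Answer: -240149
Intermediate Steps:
Q = 169
(-1401 + q(10*(-2)))*Q = (-1401 + 10*(-2))*169 = (-1401 - 20)*169 = -1421*169 = -240149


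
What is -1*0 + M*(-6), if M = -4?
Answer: 24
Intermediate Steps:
-1*0 + M*(-6) = -1*0 - 4*(-6) = 0 + 24 = 24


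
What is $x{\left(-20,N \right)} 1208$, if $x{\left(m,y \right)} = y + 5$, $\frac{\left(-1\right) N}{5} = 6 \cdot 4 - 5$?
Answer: $-108720$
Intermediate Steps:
$N = -95$ ($N = - 5 \left(6 \cdot 4 - 5\right) = - 5 \left(24 - 5\right) = \left(-5\right) 19 = -95$)
$x{\left(m,y \right)} = 5 + y$
$x{\left(-20,N \right)} 1208 = \left(5 - 95\right) 1208 = \left(-90\right) 1208 = -108720$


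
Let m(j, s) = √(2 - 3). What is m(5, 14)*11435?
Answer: 11435*I ≈ 11435.0*I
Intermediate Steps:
m(j, s) = I (m(j, s) = √(-1) = I)
m(5, 14)*11435 = I*11435 = 11435*I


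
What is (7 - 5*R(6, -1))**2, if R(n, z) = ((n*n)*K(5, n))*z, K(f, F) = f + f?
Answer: 3265249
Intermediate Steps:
K(f, F) = 2*f
R(n, z) = 10*z*n**2 (R(n, z) = ((n*n)*(2*5))*z = (n**2*10)*z = (10*n**2)*z = 10*z*n**2)
(7 - 5*R(6, -1))**2 = (7 - 50*(-1)*6**2)**2 = (7 - 50*(-1)*36)**2 = (7 - 5*(-360))**2 = (7 + 1800)**2 = 1807**2 = 3265249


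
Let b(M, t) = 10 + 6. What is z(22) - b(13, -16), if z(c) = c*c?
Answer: 468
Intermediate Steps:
b(M, t) = 16
z(c) = c**2
z(22) - b(13, -16) = 22**2 - 1*16 = 484 - 16 = 468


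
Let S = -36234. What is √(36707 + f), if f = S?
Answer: √473 ≈ 21.749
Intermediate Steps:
f = -36234
√(36707 + f) = √(36707 - 36234) = √473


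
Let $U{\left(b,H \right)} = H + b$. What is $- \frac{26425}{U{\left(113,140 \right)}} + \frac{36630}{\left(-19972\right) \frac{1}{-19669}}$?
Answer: $\frac{90876266905}{2526458} \approx 35970.0$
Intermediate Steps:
$- \frac{26425}{U{\left(113,140 \right)}} + \frac{36630}{\left(-19972\right) \frac{1}{-19669}} = - \frac{26425}{140 + 113} + \frac{36630}{\left(-19972\right) \frac{1}{-19669}} = - \frac{26425}{253} + \frac{36630}{\left(-19972\right) \left(- \frac{1}{19669}\right)} = \left(-26425\right) \frac{1}{253} + \frac{36630}{\frac{19972}{19669}} = - \frac{26425}{253} + 36630 \cdot \frac{19669}{19972} = - \frac{26425}{253} + \frac{360237735}{9986} = \frac{90876266905}{2526458}$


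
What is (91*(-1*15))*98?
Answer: -133770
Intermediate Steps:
(91*(-1*15))*98 = (91*(-15))*98 = -1365*98 = -133770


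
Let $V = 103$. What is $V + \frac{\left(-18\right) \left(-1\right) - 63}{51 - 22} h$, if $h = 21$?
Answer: $\frac{2042}{29} \approx 70.414$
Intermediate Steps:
$V + \frac{\left(-18\right) \left(-1\right) - 63}{51 - 22} h = 103 + \frac{\left(-18\right) \left(-1\right) - 63}{51 - 22} \cdot 21 = 103 + \frac{18 - 63}{29} \cdot 21 = 103 + \left(-45\right) \frac{1}{29} \cdot 21 = 103 - \frac{945}{29} = \frac{2042}{29}$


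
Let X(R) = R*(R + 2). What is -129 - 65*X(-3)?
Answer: -324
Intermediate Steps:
X(R) = R*(2 + R)
-129 - 65*X(-3) = -129 - (-195)*(2 - 3) = -129 - (-195)*(-1) = -129 - 65*3 = -129 - 195 = -324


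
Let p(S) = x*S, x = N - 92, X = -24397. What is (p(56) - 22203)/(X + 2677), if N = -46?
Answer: 9977/7240 ≈ 1.3780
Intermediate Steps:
x = -138 (x = -46 - 92 = -138)
p(S) = -138*S
(p(56) - 22203)/(X + 2677) = (-138*56 - 22203)/(-24397 + 2677) = (-7728 - 22203)/(-21720) = -29931*(-1/21720) = 9977/7240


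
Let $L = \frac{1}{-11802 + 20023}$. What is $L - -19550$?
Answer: $\frac{160720551}{8221} \approx 19550.0$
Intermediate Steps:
$L = \frac{1}{8221} \approx 0.00012164$
$L - -19550 = \frac{1}{8221} - -19550 = \frac{1}{8221} + 19550 = \frac{160720551}{8221}$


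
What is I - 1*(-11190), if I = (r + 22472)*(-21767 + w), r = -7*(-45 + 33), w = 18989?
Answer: -62649378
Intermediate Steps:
r = 84 (r = -7*(-12) = 84)
I = -62660568 (I = (84 + 22472)*(-21767 + 18989) = 22556*(-2778) = -62660568)
I - 1*(-11190) = -62660568 - 1*(-11190) = -62660568 + 11190 = -62649378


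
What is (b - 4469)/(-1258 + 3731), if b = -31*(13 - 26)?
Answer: -4066/2473 ≈ -1.6442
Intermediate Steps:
b = 403 (b = -31*(-13) = 403)
(b - 4469)/(-1258 + 3731) = (403 - 4469)/(-1258 + 3731) = -4066/2473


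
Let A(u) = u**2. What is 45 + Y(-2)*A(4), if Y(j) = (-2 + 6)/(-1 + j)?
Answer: 71/3 ≈ 23.667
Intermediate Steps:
Y(j) = 4/(-1 + j)
45 + Y(-2)*A(4) = 45 + (4/(-1 - 2))*4**2 = 45 + (4/(-3))*16 = 45 + (4*(-1/3))*16 = 45 - 4/3*16 = 45 - 64/3 = 71/3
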